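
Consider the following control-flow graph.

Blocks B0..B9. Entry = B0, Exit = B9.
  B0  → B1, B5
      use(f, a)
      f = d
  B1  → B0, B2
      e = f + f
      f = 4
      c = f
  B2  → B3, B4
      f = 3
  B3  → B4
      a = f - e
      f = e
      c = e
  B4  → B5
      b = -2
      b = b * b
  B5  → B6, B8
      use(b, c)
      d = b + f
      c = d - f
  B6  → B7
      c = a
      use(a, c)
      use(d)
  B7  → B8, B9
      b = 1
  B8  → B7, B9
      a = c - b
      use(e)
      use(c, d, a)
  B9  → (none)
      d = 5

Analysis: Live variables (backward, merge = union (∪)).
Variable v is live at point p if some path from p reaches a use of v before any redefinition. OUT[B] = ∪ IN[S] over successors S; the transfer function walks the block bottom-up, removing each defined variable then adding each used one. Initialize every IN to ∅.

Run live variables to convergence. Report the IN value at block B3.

Answer: {e, f}

Working:
Converged values:
  B0:  IN={a, b, c, d, e, f}  OUT={a, b, c, d, e, f}
  B1:  IN={a, b, d, f}  OUT={a, b, c, d, e, f}
  B2:  IN={a, c, e}  OUT={a, c, e, f}
  B3:  IN={e, f}  OUT={a, c, e, f}
  B4:  IN={a, c, e, f}  OUT={a, b, c, e, f}
  B5:  IN={a, b, c, e, f}  OUT={a, b, c, d, e}
  B6:  IN={a, d, e}  OUT={c, d, e}
  B7:  IN={c, d, e}  OUT={b, c, d, e}
  B8:  IN={b, c, d, e}  OUT={c, d, e}
  B9:  IN={}  OUT={}

Merge at B3: OUT[B3] = IN[B4] = {a, c, e, f}
Applying B3's transfer function to that OUT value gives IN[B3] (row B3 above).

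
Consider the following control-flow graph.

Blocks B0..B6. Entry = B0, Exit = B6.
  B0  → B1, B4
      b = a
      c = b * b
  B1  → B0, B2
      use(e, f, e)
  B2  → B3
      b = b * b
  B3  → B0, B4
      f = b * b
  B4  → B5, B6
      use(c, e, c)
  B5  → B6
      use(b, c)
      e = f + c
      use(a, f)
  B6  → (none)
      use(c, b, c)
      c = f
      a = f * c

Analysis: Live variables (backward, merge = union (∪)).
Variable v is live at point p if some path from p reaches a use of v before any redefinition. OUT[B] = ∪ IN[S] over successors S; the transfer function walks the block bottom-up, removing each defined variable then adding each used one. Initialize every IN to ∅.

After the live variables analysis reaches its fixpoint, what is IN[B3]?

Answer: {a, b, c, e}

Trace:
Per-block solution:
  B0: | IN={a, e, f} | OUT={a, b, c, e, f}
  B1: | IN={a, b, c, e, f} | OUT={a, b, c, e, f}
  B2: | IN={a, b, c, e} | OUT={a, b, c, e}
  B3: | IN={a, b, c, e} | OUT={a, b, c, e, f}
  B4: | IN={a, b, c, e, f} | OUT={a, b, c, f}
  B5: | IN={a, b, c, f} | OUT={b, c, f}
  B6: | IN={b, c, f} | OUT={}

Merge at B3: OUT[B3] = IN[B0] ⊔ IN[B4] = {a, b, c, e, f}
Applying B3's transfer function to that OUT value gives IN[B3] (row B3 above).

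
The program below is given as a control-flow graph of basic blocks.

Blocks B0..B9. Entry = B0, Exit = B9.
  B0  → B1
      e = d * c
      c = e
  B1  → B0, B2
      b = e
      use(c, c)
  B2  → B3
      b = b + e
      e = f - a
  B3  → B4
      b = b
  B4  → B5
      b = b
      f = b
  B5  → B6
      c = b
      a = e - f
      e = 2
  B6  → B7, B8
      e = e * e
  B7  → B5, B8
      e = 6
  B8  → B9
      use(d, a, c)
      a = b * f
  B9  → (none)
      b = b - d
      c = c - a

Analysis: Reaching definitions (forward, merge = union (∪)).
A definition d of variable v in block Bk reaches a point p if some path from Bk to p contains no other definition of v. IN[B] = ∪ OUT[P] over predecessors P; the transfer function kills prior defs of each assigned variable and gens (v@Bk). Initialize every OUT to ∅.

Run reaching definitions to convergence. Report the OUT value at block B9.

Per-block solution:
  B0:   IN={b@B1, c@B0, e@B0}   OUT={b@B1, c@B0, e@B0}
  B1:   IN={b@B1, c@B0, e@B0}   OUT={b@B1, c@B0, e@B0}
  B2:   IN={b@B1, c@B0, e@B0}   OUT={b@B2, c@B0, e@B2}
  B3:   IN={b@B2, c@B0, e@B2}   OUT={b@B3, c@B0, e@B2}
  B4:   IN={b@B3, c@B0, e@B2}   OUT={b@B4, c@B0, e@B2, f@B4}
  B5:   IN={a@B5, b@B4, c@B0, c@B5, e@B2, e@B7, f@B4}   OUT={a@B5, b@B4, c@B5, e@B5, f@B4}
  B6:   IN={a@B5, b@B4, c@B5, e@B5, f@B4}   OUT={a@B5, b@B4, c@B5, e@B6, f@B4}
  B7:   IN={a@B5, b@B4, c@B5, e@B6, f@B4}   OUT={a@B5, b@B4, c@B5, e@B7, f@B4}
  B8:   IN={a@B5, b@B4, c@B5, e@B6, e@B7, f@B4}   OUT={a@B8, b@B4, c@B5, e@B6, e@B7, f@B4}
  B9:   IN={a@B8, b@B4, c@B5, e@B6, e@B7, f@B4}   OUT={a@B8, b@B9, c@B9, e@B6, e@B7, f@B4}

Merge at B9: IN[B9] = OUT[B8] = {a@B8, b@B4, c@B5, e@B6, e@B7, f@B4}
Applying B9's transfer function to that IN value gives OUT[B9] (row B9 above).

Answer: {a@B8, b@B9, c@B9, e@B6, e@B7, f@B4}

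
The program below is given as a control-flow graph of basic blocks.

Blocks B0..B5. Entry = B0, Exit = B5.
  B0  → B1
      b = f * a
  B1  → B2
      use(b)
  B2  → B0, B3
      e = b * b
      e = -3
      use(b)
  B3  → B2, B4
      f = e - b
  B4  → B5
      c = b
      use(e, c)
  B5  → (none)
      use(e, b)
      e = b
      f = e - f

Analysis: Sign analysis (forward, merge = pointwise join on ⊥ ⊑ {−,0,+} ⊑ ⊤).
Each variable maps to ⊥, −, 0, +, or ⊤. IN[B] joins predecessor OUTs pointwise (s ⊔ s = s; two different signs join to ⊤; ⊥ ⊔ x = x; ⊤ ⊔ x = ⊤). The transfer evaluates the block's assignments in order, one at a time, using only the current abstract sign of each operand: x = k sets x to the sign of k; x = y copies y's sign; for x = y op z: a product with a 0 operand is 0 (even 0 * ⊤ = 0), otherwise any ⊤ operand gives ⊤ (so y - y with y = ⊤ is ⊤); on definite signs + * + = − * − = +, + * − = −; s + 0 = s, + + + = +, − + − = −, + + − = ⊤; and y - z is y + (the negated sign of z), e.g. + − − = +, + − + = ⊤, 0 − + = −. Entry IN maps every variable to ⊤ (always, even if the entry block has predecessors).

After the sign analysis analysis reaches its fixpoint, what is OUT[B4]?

Converged values:
  B0:  IN=(all ⊤)  OUT=(all ⊤)
  B1:  IN=(all ⊤)  OUT=(all ⊤)
  B2:  IN=(all ⊤)  OUT={e:-; rest ⊤}
  B3:  IN={e:-; rest ⊤}  OUT={e:-; rest ⊤}
  B4:  IN={e:-; rest ⊤}  OUT={e:-; rest ⊤}
  B5:  IN={e:-; rest ⊤}  OUT=(all ⊤)

Merge at B4: IN[B4] = OUT[B3] = {a: ⊤, b: ⊤, c: ⊤, d: ⊤, e: -, f: ⊤}
Applying B4's transfer function to that IN value gives OUT[B4] (row B4 above).

Answer: {a: ⊤, b: ⊤, c: ⊤, d: ⊤, e: -, f: ⊤}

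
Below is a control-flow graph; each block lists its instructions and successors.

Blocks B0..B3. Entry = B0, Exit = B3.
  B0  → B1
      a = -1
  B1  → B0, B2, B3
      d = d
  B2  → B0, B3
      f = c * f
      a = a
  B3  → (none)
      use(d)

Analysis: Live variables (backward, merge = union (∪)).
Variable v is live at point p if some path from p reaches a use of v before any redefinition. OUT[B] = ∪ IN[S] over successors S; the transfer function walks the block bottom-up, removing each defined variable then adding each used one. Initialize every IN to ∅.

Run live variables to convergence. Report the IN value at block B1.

Fixpoint table:
  B0: | IN={c, d, f} | OUT={a, c, d, f}
  B1: | IN={a, c, d, f} | OUT={a, c, d, f}
  B2: | IN={a, c, d, f} | OUT={c, d, f}
  B3: | IN={d} | OUT={}

Merge at B1: OUT[B1] = IN[B0] ⊔ IN[B2] ⊔ IN[B3] = {a, c, d, f}
Applying B1's transfer function to that OUT value gives IN[B1] (row B1 above).

Answer: {a, c, d, f}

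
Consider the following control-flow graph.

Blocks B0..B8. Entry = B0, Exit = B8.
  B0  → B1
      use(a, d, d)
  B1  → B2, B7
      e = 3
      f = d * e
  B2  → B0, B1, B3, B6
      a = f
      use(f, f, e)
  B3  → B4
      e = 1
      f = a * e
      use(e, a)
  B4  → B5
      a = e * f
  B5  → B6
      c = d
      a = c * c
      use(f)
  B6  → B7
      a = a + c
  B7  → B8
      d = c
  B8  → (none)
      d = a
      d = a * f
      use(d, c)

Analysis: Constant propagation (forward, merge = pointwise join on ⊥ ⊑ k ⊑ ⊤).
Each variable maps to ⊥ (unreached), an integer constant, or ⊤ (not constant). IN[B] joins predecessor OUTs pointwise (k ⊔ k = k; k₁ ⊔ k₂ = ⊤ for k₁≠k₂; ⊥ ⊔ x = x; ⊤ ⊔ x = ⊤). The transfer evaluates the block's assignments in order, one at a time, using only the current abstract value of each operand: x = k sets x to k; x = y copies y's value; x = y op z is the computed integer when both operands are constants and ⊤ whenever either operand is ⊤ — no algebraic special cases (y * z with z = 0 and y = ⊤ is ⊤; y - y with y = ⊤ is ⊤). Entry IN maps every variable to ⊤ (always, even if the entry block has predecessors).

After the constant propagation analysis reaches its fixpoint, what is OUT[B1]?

Converged values:
  B0: | IN=(all ⊤) | OUT=(all ⊤)
  B1: | IN=(all ⊤) | OUT={e:3; rest ⊤}
  B2: | IN={e:3; rest ⊤} | OUT={e:3; rest ⊤}
  B3: | IN={e:3; rest ⊤} | OUT={e:1; rest ⊤}
  B4: | IN={e:1; rest ⊤} | OUT={e:1; rest ⊤}
  B5: | IN={e:1; rest ⊤} | OUT={e:1; rest ⊤}
  B6: | IN=(all ⊤) | OUT=(all ⊤)
  B7: | IN=(all ⊤) | OUT=(all ⊤)
  B8: | IN=(all ⊤) | OUT=(all ⊤)

Merge at B1: IN[B1] = OUT[B0] ⊔ OUT[B2] = {a: ⊤, b: ⊤, c: ⊤, d: ⊤, e: ⊤, f: ⊤}
Applying B1's transfer function to that IN value gives OUT[B1] (row B1 above).

Answer: {a: ⊤, b: ⊤, c: ⊤, d: ⊤, e: 3, f: ⊤}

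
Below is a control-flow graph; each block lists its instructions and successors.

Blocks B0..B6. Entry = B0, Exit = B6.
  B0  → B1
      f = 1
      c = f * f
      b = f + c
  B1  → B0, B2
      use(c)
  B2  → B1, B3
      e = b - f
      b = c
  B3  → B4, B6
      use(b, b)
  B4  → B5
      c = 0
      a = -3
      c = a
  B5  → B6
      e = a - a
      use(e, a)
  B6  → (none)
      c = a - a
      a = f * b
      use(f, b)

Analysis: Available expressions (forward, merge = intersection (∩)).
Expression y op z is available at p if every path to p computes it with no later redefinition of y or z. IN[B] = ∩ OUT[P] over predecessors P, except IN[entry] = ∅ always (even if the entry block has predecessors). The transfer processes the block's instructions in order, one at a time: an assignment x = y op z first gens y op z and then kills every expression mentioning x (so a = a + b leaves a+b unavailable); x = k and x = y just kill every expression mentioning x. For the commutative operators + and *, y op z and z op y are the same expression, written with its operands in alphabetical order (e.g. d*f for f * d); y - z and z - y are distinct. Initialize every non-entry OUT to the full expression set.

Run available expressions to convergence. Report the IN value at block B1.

Fixpoint table:
  B0:  IN={}  OUT={c+f, f*f}
  B1:  IN={c+f, f*f}  OUT={c+f, f*f}
  B2:  IN={c+f, f*f}  OUT={c+f, f*f}
  B3:  IN={c+f, f*f}  OUT={c+f, f*f}
  B4:  IN={c+f, f*f}  OUT={f*f}
  B5:  IN={f*f}  OUT={a-a, f*f}
  B6:  IN={f*f}  OUT={b*f, f*f}

Merge at B1: IN[B1] = OUT[B0] ∩ OUT[B2] = {c+f, f*f}

Answer: {c+f, f*f}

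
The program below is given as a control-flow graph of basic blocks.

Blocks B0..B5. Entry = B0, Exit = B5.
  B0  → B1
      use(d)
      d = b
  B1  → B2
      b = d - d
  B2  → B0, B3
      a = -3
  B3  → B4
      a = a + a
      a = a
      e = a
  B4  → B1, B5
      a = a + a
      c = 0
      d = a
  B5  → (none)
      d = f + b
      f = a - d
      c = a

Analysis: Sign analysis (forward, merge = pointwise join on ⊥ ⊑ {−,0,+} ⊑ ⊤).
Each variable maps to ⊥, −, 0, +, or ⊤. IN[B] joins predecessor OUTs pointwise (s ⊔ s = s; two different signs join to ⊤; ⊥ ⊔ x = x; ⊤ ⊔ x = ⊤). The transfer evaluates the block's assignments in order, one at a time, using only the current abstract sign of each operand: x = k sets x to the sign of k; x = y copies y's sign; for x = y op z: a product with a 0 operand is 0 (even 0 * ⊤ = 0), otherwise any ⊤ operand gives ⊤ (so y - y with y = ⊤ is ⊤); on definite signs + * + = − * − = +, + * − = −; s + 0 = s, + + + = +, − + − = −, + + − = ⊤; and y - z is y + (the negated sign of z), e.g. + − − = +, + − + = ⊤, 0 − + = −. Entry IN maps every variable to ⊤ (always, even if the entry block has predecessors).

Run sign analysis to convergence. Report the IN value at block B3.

Answer: {a: -, b: ⊤, c: ⊤, d: ⊤, e: ⊤, f: ⊤}

Working:
Per-block solution:
  B0:  IN=(all ⊤)  OUT=(all ⊤)
  B1:  IN=(all ⊤)  OUT=(all ⊤)
  B2:  IN=(all ⊤)  OUT={a:-; rest ⊤}
  B3:  IN={a:-; rest ⊤}  OUT={a:-, e:-; rest ⊤}
  B4:  IN={a:-, e:-; rest ⊤}  OUT={a:-, c:0, d:-, e:-; rest ⊤}
  B5:  IN={a:-, c:0, d:-, e:-; rest ⊤}  OUT={a:-, c:-, e:-; rest ⊤}

Merge at B3: IN[B3] = OUT[B2] = {a: -, b: ⊤, c: ⊤, d: ⊤, e: ⊤, f: ⊤}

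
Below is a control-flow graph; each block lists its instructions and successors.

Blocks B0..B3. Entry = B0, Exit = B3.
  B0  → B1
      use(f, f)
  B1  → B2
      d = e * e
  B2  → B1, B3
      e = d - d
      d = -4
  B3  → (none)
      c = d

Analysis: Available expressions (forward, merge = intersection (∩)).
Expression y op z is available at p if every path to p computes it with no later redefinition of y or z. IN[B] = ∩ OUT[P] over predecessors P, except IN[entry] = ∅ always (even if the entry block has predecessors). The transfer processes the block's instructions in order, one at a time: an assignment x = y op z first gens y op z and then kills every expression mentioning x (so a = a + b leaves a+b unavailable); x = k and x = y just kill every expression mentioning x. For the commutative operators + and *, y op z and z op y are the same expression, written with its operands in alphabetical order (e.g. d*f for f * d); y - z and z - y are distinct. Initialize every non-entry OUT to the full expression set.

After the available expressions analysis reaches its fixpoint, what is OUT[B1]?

Answer: {e*e}

Working:
Fixpoint table:
  B0:   IN={}   OUT={}
  B1:   IN={}   OUT={e*e}
  B2:   IN={e*e}   OUT={}
  B3:   IN={}   OUT={}

Merge at B1: IN[B1] = OUT[B0] ∩ OUT[B2] = {}
Applying B1's transfer function to that IN value gives OUT[B1] (row B1 above).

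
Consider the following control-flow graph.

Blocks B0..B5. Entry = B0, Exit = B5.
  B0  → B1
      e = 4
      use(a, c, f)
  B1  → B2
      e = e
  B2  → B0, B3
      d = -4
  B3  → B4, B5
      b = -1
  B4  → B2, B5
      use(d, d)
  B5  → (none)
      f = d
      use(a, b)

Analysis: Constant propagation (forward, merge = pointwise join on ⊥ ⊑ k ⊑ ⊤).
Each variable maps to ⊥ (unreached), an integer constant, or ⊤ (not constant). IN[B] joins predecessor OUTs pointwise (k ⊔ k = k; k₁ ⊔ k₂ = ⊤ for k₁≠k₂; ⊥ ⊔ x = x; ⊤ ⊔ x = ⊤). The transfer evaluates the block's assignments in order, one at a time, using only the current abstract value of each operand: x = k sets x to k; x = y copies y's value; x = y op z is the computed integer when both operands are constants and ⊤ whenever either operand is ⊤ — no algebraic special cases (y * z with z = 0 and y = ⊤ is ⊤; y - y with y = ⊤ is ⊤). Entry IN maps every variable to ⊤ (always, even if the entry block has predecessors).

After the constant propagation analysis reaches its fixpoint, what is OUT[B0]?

Answer: {a: ⊤, b: ⊤, c: ⊤, d: ⊤, e: 4, f: ⊤}

Derivation:
Fixpoint table:
  B0:   IN=(all ⊤)   OUT={e:4; rest ⊤}
  B1:   IN={e:4; rest ⊤}   OUT={e:4; rest ⊤}
  B2:   IN={e:4; rest ⊤}   OUT={d:-4, e:4; rest ⊤}
  B3:   IN={d:-4, e:4; rest ⊤}   OUT={b:-1, d:-4, e:4; rest ⊤}
  B4:   IN={b:-1, d:-4, e:4; rest ⊤}   OUT={b:-1, d:-4, e:4; rest ⊤}
  B5:   IN={b:-1, d:-4, e:4; rest ⊤}   OUT={b:-1, d:-4, e:4, f:-4; rest ⊤}

Merge at B0 (entry node, so the boundary value (all ⊤) is joined with the incoming edge(s)): IN[B0] = (all ⊤) ⊔ OUT[B2] = {a: ⊤, b: ⊤, c: ⊤, d: ⊤, e: ⊤, f: ⊤}
Applying B0's transfer function to that IN value gives OUT[B0] (row B0 above).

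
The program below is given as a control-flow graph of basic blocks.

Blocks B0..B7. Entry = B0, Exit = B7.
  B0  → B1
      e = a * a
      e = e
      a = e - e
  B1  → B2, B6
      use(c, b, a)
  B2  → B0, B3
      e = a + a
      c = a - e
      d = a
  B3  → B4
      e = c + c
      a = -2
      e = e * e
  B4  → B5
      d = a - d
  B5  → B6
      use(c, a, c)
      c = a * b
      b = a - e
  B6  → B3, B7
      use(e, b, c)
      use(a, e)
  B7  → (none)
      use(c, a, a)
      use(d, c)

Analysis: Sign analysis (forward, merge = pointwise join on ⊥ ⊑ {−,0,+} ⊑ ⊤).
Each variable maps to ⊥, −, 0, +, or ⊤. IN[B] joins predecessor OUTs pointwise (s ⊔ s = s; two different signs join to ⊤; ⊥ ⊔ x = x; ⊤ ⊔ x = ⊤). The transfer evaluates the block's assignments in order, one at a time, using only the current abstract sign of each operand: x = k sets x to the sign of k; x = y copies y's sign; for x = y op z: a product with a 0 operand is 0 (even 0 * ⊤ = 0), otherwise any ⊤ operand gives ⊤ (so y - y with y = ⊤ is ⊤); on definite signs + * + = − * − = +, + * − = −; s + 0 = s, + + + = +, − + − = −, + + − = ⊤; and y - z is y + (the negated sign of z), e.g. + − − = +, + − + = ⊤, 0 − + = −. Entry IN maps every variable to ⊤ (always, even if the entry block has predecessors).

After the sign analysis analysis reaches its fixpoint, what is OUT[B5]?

Fixpoint table:
  B0:  IN=(all ⊤)  OUT=(all ⊤)
  B1:  IN=(all ⊤)  OUT=(all ⊤)
  B2:  IN=(all ⊤)  OUT=(all ⊤)
  B3:  IN=(all ⊤)  OUT={a:-; rest ⊤}
  B4:  IN={a:-; rest ⊤}  OUT={a:-; rest ⊤}
  B5:  IN={a:-; rest ⊤}  OUT={a:-; rest ⊤}
  B6:  IN=(all ⊤)  OUT=(all ⊤)
  B7:  IN=(all ⊤)  OUT=(all ⊤)

Merge at B5: IN[B5] = OUT[B4] = {a: -, b: ⊤, c: ⊤, d: ⊤, e: ⊤, f: ⊤}
Applying B5's transfer function to that IN value gives OUT[B5] (row B5 above).

Answer: {a: -, b: ⊤, c: ⊤, d: ⊤, e: ⊤, f: ⊤}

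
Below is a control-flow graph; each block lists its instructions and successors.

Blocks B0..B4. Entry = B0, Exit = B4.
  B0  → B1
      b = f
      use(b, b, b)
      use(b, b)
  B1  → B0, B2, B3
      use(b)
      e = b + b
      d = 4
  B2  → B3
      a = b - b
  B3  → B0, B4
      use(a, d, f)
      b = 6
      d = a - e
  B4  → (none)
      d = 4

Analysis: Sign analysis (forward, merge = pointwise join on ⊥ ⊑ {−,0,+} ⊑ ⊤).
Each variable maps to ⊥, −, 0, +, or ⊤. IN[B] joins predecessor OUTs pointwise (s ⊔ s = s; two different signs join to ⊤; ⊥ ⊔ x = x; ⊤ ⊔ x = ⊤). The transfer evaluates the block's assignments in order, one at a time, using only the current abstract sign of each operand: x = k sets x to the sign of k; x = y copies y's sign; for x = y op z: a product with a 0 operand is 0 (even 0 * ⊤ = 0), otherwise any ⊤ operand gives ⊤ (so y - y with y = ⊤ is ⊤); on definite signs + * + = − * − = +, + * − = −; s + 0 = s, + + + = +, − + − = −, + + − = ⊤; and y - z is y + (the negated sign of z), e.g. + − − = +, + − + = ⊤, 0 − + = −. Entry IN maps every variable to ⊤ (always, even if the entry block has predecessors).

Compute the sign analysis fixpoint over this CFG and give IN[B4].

Answer: {a: ⊤, b: +, c: ⊤, d: ⊤, e: ⊤, f: ⊤}

Derivation:
Converged values:
  B0:  IN=(all ⊤)  OUT=(all ⊤)
  B1:  IN=(all ⊤)  OUT={d:+; rest ⊤}
  B2:  IN={d:+; rest ⊤}  OUT={d:+; rest ⊤}
  B3:  IN={d:+; rest ⊤}  OUT={b:+; rest ⊤}
  B4:  IN={b:+; rest ⊤}  OUT={b:+, d:+; rest ⊤}

Merge at B4: IN[B4] = OUT[B3] = {a: ⊤, b: +, c: ⊤, d: ⊤, e: ⊤, f: ⊤}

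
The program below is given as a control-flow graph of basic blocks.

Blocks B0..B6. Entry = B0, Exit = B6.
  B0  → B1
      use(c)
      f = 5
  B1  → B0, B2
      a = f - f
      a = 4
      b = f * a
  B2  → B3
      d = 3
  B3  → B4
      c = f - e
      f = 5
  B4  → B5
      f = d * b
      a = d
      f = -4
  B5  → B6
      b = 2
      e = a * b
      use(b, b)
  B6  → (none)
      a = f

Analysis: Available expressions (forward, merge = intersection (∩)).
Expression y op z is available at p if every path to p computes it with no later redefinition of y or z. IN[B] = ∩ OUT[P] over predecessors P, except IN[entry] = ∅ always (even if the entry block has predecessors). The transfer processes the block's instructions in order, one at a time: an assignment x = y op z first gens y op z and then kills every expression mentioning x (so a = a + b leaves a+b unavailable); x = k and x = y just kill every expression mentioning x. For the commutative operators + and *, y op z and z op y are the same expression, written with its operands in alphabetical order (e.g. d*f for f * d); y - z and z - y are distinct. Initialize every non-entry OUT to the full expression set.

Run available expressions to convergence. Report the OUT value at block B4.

Per-block solution:
  B0:  IN={}  OUT={}
  B1:  IN={}  OUT={a*f, f-f}
  B2:  IN={a*f, f-f}  OUT={a*f, f-f}
  B3:  IN={a*f, f-f}  OUT={}
  B4:  IN={}  OUT={b*d}
  B5:  IN={b*d}  OUT={a*b}
  B6:  IN={a*b}  OUT={}

Merge at B4: IN[B4] = OUT[B3] = {}
Applying B4's transfer function to that IN value gives OUT[B4] (row B4 above).

Answer: {b*d}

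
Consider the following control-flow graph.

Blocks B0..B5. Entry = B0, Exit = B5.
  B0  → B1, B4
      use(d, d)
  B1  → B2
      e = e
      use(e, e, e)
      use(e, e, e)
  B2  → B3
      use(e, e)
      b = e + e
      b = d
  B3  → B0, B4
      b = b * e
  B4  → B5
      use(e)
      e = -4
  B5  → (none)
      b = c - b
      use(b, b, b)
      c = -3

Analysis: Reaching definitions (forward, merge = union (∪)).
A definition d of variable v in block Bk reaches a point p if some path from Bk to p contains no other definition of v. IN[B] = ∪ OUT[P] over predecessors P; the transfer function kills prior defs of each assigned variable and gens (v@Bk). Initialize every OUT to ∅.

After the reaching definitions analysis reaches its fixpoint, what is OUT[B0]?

Answer: {b@B3, e@B1}

Derivation:
Per-block solution:
  B0:   IN={b@B3, e@B1}   OUT={b@B3, e@B1}
  B1:   IN={b@B3, e@B1}   OUT={b@B3, e@B1}
  B2:   IN={b@B3, e@B1}   OUT={b@B2, e@B1}
  B3:   IN={b@B2, e@B1}   OUT={b@B3, e@B1}
  B4:   IN={b@B3, e@B1}   OUT={b@B3, e@B4}
  B5:   IN={b@B3, e@B4}   OUT={b@B5, c@B5, e@B4}

Merge at B0 (entry node, so the boundary value {} is joined with the incoming edge(s)): IN[B0] = {} ⊔ OUT[B3] = {b@B3, e@B1}
Applying B0's transfer function to that IN value gives OUT[B0] (row B0 above).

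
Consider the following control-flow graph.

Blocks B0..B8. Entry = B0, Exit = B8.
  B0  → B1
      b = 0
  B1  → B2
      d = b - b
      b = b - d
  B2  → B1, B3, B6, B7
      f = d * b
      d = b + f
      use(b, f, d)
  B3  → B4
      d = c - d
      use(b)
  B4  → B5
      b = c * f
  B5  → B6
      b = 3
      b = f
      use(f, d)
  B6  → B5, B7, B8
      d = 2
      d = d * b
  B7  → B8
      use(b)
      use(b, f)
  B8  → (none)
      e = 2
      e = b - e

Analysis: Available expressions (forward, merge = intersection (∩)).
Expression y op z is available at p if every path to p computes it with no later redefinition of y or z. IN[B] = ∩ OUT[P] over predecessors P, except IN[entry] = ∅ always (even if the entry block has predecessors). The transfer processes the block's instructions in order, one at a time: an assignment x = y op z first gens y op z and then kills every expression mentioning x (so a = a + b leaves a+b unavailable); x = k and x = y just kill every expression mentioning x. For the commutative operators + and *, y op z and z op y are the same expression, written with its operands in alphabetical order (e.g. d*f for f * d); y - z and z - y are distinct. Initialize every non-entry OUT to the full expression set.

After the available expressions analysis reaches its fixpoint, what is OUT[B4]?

Converged values:
  B0: | IN={} | OUT={}
  B1: | IN={} | OUT={}
  B2: | IN={} | OUT={b+f}
  B3: | IN={b+f} | OUT={b+f}
  B4: | IN={b+f} | OUT={c*f}
  B5: | IN={} | OUT={}
  B6: | IN={} | OUT={}
  B7: | IN={} | OUT={}
  B8: | IN={} | OUT={}

Merge at B4: IN[B4] = OUT[B3] = {b+f}
Applying B4's transfer function to that IN value gives OUT[B4] (row B4 above).

Answer: {c*f}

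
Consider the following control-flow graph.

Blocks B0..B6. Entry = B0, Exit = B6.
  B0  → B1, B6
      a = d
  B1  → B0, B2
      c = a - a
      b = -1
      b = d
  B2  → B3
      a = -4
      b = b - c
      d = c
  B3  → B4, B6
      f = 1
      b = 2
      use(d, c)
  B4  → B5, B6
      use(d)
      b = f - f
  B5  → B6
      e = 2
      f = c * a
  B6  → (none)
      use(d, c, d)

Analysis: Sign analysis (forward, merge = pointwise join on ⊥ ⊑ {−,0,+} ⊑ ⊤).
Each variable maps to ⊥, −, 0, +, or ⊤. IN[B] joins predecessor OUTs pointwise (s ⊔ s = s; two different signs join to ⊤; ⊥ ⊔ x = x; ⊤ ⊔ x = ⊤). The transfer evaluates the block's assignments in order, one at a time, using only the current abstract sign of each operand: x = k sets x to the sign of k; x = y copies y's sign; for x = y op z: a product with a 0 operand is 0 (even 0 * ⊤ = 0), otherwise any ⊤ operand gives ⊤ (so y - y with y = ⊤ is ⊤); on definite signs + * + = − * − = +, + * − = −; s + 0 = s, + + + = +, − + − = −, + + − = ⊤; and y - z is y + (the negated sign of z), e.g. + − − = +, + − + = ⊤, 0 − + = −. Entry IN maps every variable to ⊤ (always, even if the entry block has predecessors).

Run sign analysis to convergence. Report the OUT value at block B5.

Per-block solution:
  B0:   IN=(all ⊤)   OUT=(all ⊤)
  B1:   IN=(all ⊤)   OUT=(all ⊤)
  B2:   IN=(all ⊤)   OUT={a:-; rest ⊤}
  B3:   IN={a:-; rest ⊤}   OUT={a:-, b:+, f:+; rest ⊤}
  B4:   IN={a:-, b:+, f:+; rest ⊤}   OUT={a:-, f:+; rest ⊤}
  B5:   IN={a:-, f:+; rest ⊤}   OUT={a:-, e:+; rest ⊤}
  B6:   IN=(all ⊤)   OUT=(all ⊤)

Merge at B5: IN[B5] = OUT[B4] = {a: -, b: ⊤, c: ⊤, d: ⊤, e: ⊤, f: +}
Applying B5's transfer function to that IN value gives OUT[B5] (row B5 above).

Answer: {a: -, b: ⊤, c: ⊤, d: ⊤, e: +, f: ⊤}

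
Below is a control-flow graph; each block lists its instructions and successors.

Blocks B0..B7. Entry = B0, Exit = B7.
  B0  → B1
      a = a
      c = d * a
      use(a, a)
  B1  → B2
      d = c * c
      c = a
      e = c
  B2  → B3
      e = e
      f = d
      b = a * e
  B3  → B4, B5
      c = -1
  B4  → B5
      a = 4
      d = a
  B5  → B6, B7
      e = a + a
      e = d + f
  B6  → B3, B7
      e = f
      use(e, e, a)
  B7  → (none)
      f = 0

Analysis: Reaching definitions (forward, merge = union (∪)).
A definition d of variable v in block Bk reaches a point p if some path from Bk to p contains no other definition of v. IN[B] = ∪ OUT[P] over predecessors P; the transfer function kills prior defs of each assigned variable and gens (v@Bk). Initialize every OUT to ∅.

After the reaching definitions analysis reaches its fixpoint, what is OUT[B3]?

Converged values:
  B0: | IN={} | OUT={a@B0, c@B0}
  B1: | IN={a@B0, c@B0} | OUT={a@B0, c@B1, d@B1, e@B1}
  B2: | IN={a@B0, c@B1, d@B1, e@B1} | OUT={a@B0, b@B2, c@B1, d@B1, e@B2, f@B2}
  B3: | IN={a@B0, a@B4, b@B2, c@B1, c@B3, d@B1, d@B4, e@B2, e@B6, f@B2} | OUT={a@B0, a@B4, b@B2, c@B3, d@B1, d@B4, e@B2, e@B6, f@B2}
  B4: | IN={a@B0, a@B4, b@B2, c@B3, d@B1, d@B4, e@B2, e@B6, f@B2} | OUT={a@B4, b@B2, c@B3, d@B4, e@B2, e@B6, f@B2}
  B5: | IN={a@B0, a@B4, b@B2, c@B3, d@B1, d@B4, e@B2, e@B6, f@B2} | OUT={a@B0, a@B4, b@B2, c@B3, d@B1, d@B4, e@B5, f@B2}
  B6: | IN={a@B0, a@B4, b@B2, c@B3, d@B1, d@B4, e@B5, f@B2} | OUT={a@B0, a@B4, b@B2, c@B3, d@B1, d@B4, e@B6, f@B2}
  B7: | IN={a@B0, a@B4, b@B2, c@B3, d@B1, d@B4, e@B5, e@B6, f@B2} | OUT={a@B0, a@B4, b@B2, c@B3, d@B1, d@B4, e@B5, e@B6, f@B7}

Merge at B3: IN[B3] = OUT[B2] ⊔ OUT[B6] = {a@B0, a@B4, b@B2, c@B1, c@B3, d@B1, d@B4, e@B2, e@B6, f@B2}
Applying B3's transfer function to that IN value gives OUT[B3] (row B3 above).

Answer: {a@B0, a@B4, b@B2, c@B3, d@B1, d@B4, e@B2, e@B6, f@B2}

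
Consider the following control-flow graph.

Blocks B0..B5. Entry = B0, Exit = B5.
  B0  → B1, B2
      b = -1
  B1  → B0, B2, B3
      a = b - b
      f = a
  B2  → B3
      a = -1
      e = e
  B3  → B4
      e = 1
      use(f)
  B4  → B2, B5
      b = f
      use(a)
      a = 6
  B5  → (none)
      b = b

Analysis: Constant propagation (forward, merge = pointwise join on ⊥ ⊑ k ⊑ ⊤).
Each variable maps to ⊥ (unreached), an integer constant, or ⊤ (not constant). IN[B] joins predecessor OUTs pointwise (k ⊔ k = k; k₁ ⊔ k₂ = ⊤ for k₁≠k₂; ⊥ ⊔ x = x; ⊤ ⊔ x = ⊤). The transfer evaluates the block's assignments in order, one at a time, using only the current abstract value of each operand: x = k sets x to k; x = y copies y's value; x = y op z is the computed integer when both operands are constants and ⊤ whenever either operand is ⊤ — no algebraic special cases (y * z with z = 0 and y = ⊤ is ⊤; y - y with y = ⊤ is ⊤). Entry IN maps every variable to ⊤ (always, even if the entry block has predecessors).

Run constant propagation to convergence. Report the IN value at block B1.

Per-block solution:
  B0:   IN=(all ⊤)   OUT={b:-1; rest ⊤}
  B1:   IN={b:-1; rest ⊤}   OUT={a:0, b:-1, f:0; rest ⊤}
  B2:   IN=(all ⊤)   OUT={a:-1; rest ⊤}
  B3:   IN=(all ⊤)   OUT={e:1; rest ⊤}
  B4:   IN={e:1; rest ⊤}   OUT={a:6, e:1; rest ⊤}
  B5:   IN={a:6, e:1; rest ⊤}   OUT={a:6, e:1; rest ⊤}

Merge at B1: IN[B1] = OUT[B0] = {a: ⊤, b: -1, c: ⊤, d: ⊤, e: ⊤, f: ⊤}

Answer: {a: ⊤, b: -1, c: ⊤, d: ⊤, e: ⊤, f: ⊤}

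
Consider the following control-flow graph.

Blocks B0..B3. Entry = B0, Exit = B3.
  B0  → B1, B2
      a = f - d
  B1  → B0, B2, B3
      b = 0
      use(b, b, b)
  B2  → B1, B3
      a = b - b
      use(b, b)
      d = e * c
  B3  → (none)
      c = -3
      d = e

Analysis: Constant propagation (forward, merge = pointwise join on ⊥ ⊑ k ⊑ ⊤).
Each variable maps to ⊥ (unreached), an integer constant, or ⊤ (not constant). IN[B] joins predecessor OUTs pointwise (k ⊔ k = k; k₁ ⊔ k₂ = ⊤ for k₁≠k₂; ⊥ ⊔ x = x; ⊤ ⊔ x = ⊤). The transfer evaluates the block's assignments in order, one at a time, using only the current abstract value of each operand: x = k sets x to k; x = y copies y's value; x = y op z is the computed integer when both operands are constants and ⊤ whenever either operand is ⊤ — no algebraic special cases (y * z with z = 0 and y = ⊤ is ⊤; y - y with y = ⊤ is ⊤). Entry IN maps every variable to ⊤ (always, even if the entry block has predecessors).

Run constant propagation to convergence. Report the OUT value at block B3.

Answer: {a: ⊤, b: ⊤, c: -3, d: ⊤, e: ⊤, f: ⊤}

Trace:
Per-block solution:
  B0:  IN=(all ⊤)  OUT=(all ⊤)
  B1:  IN=(all ⊤)  OUT={b:0; rest ⊤}
  B2:  IN=(all ⊤)  OUT=(all ⊤)
  B3:  IN=(all ⊤)  OUT={c:-3; rest ⊤}

Merge at B3: IN[B3] = OUT[B1] ⊔ OUT[B2] = {a: ⊤, b: ⊤, c: ⊤, d: ⊤, e: ⊤, f: ⊤}
Applying B3's transfer function to that IN value gives OUT[B3] (row B3 above).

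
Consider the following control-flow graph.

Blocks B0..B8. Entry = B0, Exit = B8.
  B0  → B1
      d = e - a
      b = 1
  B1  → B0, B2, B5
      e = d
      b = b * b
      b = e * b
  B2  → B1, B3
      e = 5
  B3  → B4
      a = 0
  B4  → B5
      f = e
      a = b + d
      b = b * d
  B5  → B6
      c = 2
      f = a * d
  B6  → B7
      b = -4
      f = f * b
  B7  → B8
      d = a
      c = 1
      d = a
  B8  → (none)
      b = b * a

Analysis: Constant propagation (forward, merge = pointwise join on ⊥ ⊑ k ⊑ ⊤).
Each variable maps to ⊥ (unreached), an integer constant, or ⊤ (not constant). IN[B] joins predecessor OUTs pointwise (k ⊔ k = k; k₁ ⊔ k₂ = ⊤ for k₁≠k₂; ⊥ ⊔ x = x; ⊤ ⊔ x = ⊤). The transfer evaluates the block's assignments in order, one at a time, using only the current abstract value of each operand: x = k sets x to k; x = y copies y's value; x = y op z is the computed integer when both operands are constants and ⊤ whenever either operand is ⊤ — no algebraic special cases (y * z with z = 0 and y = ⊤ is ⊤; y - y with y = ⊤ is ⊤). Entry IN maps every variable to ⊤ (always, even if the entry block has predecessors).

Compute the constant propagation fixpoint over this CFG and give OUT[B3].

Fixpoint table:
  B0: | IN=(all ⊤) | OUT={b:1; rest ⊤}
  B1: | IN=(all ⊤) | OUT=(all ⊤)
  B2: | IN=(all ⊤) | OUT={e:5; rest ⊤}
  B3: | IN={e:5; rest ⊤} | OUT={a:0, e:5; rest ⊤}
  B4: | IN={a:0, e:5; rest ⊤} | OUT={e:5, f:5; rest ⊤}
  B5: | IN=(all ⊤) | OUT={c:2; rest ⊤}
  B6: | IN={c:2; rest ⊤} | OUT={b:-4, c:2; rest ⊤}
  B7: | IN={b:-4, c:2; rest ⊤} | OUT={b:-4, c:1; rest ⊤}
  B8: | IN={b:-4, c:1; rest ⊤} | OUT={c:1; rest ⊤}

Merge at B3: IN[B3] = OUT[B2] = {a: ⊤, b: ⊤, c: ⊤, d: ⊤, e: 5, f: ⊤}
Applying B3's transfer function to that IN value gives OUT[B3] (row B3 above).

Answer: {a: 0, b: ⊤, c: ⊤, d: ⊤, e: 5, f: ⊤}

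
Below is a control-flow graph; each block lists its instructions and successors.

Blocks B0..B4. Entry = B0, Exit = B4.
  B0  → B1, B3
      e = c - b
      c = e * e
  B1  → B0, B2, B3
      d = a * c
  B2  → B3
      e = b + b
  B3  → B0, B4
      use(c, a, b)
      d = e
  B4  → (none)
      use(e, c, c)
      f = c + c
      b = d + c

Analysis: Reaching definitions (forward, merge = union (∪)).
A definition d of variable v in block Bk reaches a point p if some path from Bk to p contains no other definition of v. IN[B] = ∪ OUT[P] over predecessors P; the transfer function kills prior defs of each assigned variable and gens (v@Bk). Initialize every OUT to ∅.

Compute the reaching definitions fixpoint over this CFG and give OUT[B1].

Answer: {c@B0, d@B1, e@B0}

Working:
Converged values:
  B0:  IN={c@B0, d@B1, d@B3, e@B0, e@B2}  OUT={c@B0, d@B1, d@B3, e@B0}
  B1:  IN={c@B0, d@B1, d@B3, e@B0}  OUT={c@B0, d@B1, e@B0}
  B2:  IN={c@B0, d@B1, e@B0}  OUT={c@B0, d@B1, e@B2}
  B3:  IN={c@B0, d@B1, d@B3, e@B0, e@B2}  OUT={c@B0, d@B3, e@B0, e@B2}
  B4:  IN={c@B0, d@B3, e@B0, e@B2}  OUT={b@B4, c@B0, d@B3, e@B0, e@B2, f@B4}

Merge at B1: IN[B1] = OUT[B0] = {c@B0, d@B1, d@B3, e@B0}
Applying B1's transfer function to that IN value gives OUT[B1] (row B1 above).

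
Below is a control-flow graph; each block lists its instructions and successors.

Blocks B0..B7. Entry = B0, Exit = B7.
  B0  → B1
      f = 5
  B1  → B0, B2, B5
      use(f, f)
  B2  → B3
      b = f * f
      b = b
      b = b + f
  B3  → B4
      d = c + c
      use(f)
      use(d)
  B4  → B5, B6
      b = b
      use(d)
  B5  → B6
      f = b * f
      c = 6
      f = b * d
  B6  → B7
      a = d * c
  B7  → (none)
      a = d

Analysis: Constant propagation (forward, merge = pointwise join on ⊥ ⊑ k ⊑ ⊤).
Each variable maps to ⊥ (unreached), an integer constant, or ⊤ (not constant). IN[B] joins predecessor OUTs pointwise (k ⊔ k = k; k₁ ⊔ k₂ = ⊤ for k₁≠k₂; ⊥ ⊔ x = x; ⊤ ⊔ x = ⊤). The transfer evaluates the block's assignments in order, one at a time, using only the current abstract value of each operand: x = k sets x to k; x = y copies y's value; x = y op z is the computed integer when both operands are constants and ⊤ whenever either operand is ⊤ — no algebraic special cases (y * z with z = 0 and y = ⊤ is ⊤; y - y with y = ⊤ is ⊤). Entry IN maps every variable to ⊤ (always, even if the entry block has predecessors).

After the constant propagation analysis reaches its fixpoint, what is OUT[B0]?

Answer: {a: ⊤, b: ⊤, c: ⊤, d: ⊤, e: ⊤, f: 5}

Working:
Per-block solution:
  B0:   IN=(all ⊤)   OUT={f:5; rest ⊤}
  B1:   IN={f:5; rest ⊤}   OUT={f:5; rest ⊤}
  B2:   IN={f:5; rest ⊤}   OUT={b:30, f:5; rest ⊤}
  B3:   IN={b:30, f:5; rest ⊤}   OUT={b:30, f:5; rest ⊤}
  B4:   IN={b:30, f:5; rest ⊤}   OUT={b:30, f:5; rest ⊤}
  B5:   IN={f:5; rest ⊤}   OUT={c:6; rest ⊤}
  B6:   IN=(all ⊤)   OUT=(all ⊤)
  B7:   IN=(all ⊤)   OUT=(all ⊤)

Merge at B0 (entry node, so the boundary value (all ⊤) is joined with the incoming edge(s)): IN[B0] = (all ⊤) ⊔ OUT[B1] = {a: ⊤, b: ⊤, c: ⊤, d: ⊤, e: ⊤, f: ⊤}
Applying B0's transfer function to that IN value gives OUT[B0] (row B0 above).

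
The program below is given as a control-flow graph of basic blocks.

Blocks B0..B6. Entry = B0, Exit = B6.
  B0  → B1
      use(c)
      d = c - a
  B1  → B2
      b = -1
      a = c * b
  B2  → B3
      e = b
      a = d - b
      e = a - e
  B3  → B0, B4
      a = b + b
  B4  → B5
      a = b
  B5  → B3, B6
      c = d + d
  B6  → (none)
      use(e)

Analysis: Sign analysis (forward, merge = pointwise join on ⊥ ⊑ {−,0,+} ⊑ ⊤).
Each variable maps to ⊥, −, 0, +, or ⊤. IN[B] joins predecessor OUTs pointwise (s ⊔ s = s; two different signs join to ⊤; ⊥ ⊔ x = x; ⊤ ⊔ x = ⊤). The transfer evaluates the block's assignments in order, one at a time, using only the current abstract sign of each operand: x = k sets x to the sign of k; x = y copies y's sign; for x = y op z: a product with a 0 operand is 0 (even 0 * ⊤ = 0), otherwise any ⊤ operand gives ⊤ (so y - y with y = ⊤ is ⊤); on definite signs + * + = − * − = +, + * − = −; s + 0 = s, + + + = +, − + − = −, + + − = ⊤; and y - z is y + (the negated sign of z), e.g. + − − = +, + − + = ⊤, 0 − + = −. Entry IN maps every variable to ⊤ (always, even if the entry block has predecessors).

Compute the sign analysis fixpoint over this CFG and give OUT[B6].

Answer: {a: -, b: -, c: ⊤, d: ⊤, e: ⊤, f: ⊤}

Trace:
Per-block solution:
  B0:  IN=(all ⊤)  OUT=(all ⊤)
  B1:  IN=(all ⊤)  OUT={b:-; rest ⊤}
  B2:  IN={b:-; rest ⊤}  OUT={b:-; rest ⊤}
  B3:  IN={b:-; rest ⊤}  OUT={a:-, b:-; rest ⊤}
  B4:  IN={a:-, b:-; rest ⊤}  OUT={a:-, b:-; rest ⊤}
  B5:  IN={a:-, b:-; rest ⊤}  OUT={a:-, b:-; rest ⊤}
  B6:  IN={a:-, b:-; rest ⊤}  OUT={a:-, b:-; rest ⊤}

Merge at B6: IN[B6] = OUT[B5] = {a: -, b: -, c: ⊤, d: ⊤, e: ⊤, f: ⊤}
Applying B6's transfer function to that IN value gives OUT[B6] (row B6 above).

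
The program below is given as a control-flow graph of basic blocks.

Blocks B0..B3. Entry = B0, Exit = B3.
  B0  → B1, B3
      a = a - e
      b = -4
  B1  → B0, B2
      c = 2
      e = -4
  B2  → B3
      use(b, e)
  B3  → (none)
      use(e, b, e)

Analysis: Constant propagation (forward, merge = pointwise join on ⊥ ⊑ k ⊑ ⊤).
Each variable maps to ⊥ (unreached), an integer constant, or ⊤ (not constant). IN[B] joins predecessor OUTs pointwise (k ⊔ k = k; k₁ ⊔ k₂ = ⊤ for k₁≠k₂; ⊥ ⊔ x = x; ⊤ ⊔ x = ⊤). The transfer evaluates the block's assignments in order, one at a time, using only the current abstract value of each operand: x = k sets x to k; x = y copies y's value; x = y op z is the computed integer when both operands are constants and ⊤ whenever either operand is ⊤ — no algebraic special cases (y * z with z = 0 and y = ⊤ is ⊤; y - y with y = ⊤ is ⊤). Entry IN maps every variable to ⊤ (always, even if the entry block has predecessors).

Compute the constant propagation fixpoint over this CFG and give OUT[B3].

Answer: {a: ⊤, b: -4, c: ⊤, d: ⊤, e: ⊤, f: ⊤}

Working:
Converged values:
  B0: | IN=(all ⊤) | OUT={b:-4; rest ⊤}
  B1: | IN={b:-4; rest ⊤} | OUT={b:-4, c:2, e:-4; rest ⊤}
  B2: | IN={b:-4, c:2, e:-4; rest ⊤} | OUT={b:-4, c:2, e:-4; rest ⊤}
  B3: | IN={b:-4; rest ⊤} | OUT={b:-4; rest ⊤}

Merge at B3: IN[B3] = OUT[B0] ⊔ OUT[B2] = {a: ⊤, b: -4, c: ⊤, d: ⊤, e: ⊤, f: ⊤}
Applying B3's transfer function to that IN value gives OUT[B3] (row B3 above).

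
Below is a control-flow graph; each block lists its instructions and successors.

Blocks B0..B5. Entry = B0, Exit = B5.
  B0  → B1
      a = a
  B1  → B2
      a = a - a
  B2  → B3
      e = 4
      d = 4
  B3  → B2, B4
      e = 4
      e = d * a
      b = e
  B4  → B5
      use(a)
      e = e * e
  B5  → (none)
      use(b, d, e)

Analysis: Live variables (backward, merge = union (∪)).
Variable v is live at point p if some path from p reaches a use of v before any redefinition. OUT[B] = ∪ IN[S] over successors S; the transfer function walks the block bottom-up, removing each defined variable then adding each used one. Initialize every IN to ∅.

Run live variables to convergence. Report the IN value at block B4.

Converged values:
  B0: | IN={a} | OUT={a}
  B1: | IN={a} | OUT={a}
  B2: | IN={a} | OUT={a, d}
  B3: | IN={a, d} | OUT={a, b, d, e}
  B4: | IN={a, b, d, e} | OUT={b, d, e}
  B5: | IN={b, d, e} | OUT={}

Merge at B4: OUT[B4] = IN[B5] = {b, d, e}
Applying B4's transfer function to that OUT value gives IN[B4] (row B4 above).

Answer: {a, b, d, e}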